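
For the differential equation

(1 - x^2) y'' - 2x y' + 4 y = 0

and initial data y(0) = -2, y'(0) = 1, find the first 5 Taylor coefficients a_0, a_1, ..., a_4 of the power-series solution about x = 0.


Ansatz: y(x) = sum_{n>=0} a_n x^n, so y'(x) = sum_{n>=1} n a_n x^(n-1) and y''(x) = sum_{n>=2} n(n-1) a_n x^(n-2).
Substitute into P(x) y'' + Q(x) y' + R(x) y = 0 with P(x) = 1 - x^2, Q(x) = -2x, R(x) = 4, and match powers of x.
Initial conditions: a_0 = -2, a_1 = 1.
Setting the coefficient of each power of x to zero and solving order by order (substituting the coefficients already found):
  x^0: 2 a_2 + 4 a_0 = 0  ->  2 a_2 = -4 a_0 = 8  ->  a_2 = 4
  x^1: 6 a_3 + 2 a_1 = 0  ->  6 a_3 = -2 a_1 = -2  ->  a_3 = -1/3
  x^2: 12 a_4 - 2 a_2 = 0  ->  12 a_4 = 2 a_2 = 8  ->  a_4 = 2/3
Truncated series: y(x) = -2 + x + 4 x^2 - (1/3) x^3 + (2/3) x^4 + O(x^5).

a_0 = -2; a_1 = 1; a_2 = 4; a_3 = -1/3; a_4 = 2/3


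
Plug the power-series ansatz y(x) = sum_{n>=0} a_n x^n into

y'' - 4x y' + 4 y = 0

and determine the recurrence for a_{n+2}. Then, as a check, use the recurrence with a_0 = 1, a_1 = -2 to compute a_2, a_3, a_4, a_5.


Substitute y = sum_n a_n x^n.
y''(x) has coefficient (n+2)(n+1) a_{n+2} at x^n;
-4 x y'(x) has coefficient -4 n a_n at x^n (shift);
4 y(x) has coefficient 4 a_n at x^n.
Matching x^n: (n+2)(n+1) a_{n+2} + (-4n + 4) a_n = 0.
Thus a_{n+2} = (4n - 4) / ((n+1)(n+2)) * a_n.

Check with a_0 = 1, a_1 = -2 (apply the recurrence for n = 0, 1, 2, 3): a_0 = 1, a_1 = -2, a_2 = -2, a_3 = 0, a_4 = -2/3, a_5 = 0.

a_(n+2) = (4n - 4) / ((n+1)(n+2)) * a_n; check: a_0 = 1, a_1 = -2, a_2 = -2, a_3 = 0, a_4 = -2/3, a_5 = 0


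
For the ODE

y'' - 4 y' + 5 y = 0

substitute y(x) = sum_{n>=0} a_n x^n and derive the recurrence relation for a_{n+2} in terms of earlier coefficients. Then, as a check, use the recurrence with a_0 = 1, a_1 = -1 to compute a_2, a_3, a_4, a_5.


Substitute y = sum_n a_n x^n.
y''(x) has coefficient (n+2)(n+1) a_{n+2} at x^n;
-4 y'(x) has coefficient -4 (n+1) a_{n+1} at x^n;
5 y(x) has coefficient 5 a_n at x^n.
Matching x^n: (n+2)(n+1) a_{n+2} - 4 (n+1) a_{n+1} + 5 a_n = 0.
Thus a_{n+2} = [4 (n+1) a_{n+1} - 5 a_n] / ((n+1)(n+2)).

Check with a_0 = 1, a_1 = -1 (apply the recurrence for n = 0, 1, 2, 3): a_0 = 1, a_1 = -1, a_2 = -9/2, a_3 = -31/6, a_4 = -79/24, a_5 = -161/120.

a_(n+2) = [4 (n+1) a_(n+1) - 5 a_n] / ((n+1)(n+2)); check: a_0 = 1, a_1 = -1, a_2 = -9/2, a_3 = -31/6, a_4 = -79/24, a_5 = -161/120


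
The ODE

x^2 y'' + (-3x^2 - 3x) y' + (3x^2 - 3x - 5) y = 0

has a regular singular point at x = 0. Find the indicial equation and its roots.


Divide by x^2 to reach normal form y'' + P_1(x) y' + P_2(x) y = 0 with P_1(x) = -3 - 3/x and P_2(x) = 3 - 3/x - 5/x^2.
x = 0 is a singular point because the y'-coefficient -3 - 3/x has a pole at x = 0 and the y-coefficient 3 - 3/x - 5/x^2 has a pole at x = 0.
It is a regular singular point because x P_1(x) = p(x) = -3x - 3 and x^2 P_2(x) = q(x) = 3x^2 - 3x - 5 are polynomials, hence analytic at x = 0.
p(0) = -3,  q(0) = -5.
Indicial equation: r(r-1) + p(0) r + q(0) = 0, i.e. r^2 + (p(0) - 1) r + q(0) = 0, i.e. r^2 - 4 r - 5 = 0.
Discriminant: (-4)^2 - 4(-5) = 36, so r = (4 ± 6)/2.
Solving: r_1 = 5, r_2 = -1.

indicial: r^2 - 4 r - 5 = 0; roots r_1 = 5, r_2 = -1


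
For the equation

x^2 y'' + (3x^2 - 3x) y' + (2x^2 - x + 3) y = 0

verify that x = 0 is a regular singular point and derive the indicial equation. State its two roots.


Divide by x^2 to reach normal form y'' + P_1(x) y' + P_2(x) y = 0 with P_1(x) = 3 - 3/x and P_2(x) = 2 - 1/x + 3/x^2.
x = 0 is a singular point because the y'-coefficient 3 - 3/x has a pole at x = 0 and the y-coefficient 2 - 1/x + 3/x^2 has a pole at x = 0.
It is a regular singular point because x P_1(x) = p(x) = 3x - 3 and x^2 P_2(x) = q(x) = 2x^2 - x + 3 are polynomials, hence analytic at x = 0.
p(0) = -3,  q(0) = 3.
Indicial equation: r(r-1) + p(0) r + q(0) = 0, i.e. r^2 + (p(0) - 1) r + q(0) = 0, i.e. r^2 - 4 r + 3 = 0.
Discriminant: (-4)^2 - 4(3) = 4, so r = (4 ± 2)/2.
Solving: r_1 = 3, r_2 = 1.

indicial: r^2 - 4 r + 3 = 0; roots r_1 = 3, r_2 = 1


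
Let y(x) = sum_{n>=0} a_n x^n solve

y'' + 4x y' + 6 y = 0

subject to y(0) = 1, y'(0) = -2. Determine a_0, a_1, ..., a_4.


Ansatz: y(x) = sum_{n>=0} a_n x^n, so y'(x) = sum_{n>=1} n a_n x^(n-1) and y''(x) = sum_{n>=2} n(n-1) a_n x^(n-2).
Substitute into P(x) y'' + Q(x) y' + R(x) y = 0 with P(x) = 1, Q(x) = 4x, R(x) = 6, and match powers of x.
Initial conditions: a_0 = 1, a_1 = -2.
Setting the coefficient of each power of x to zero and solving order by order (substituting the coefficients already found):
  x^0: 2 a_2 + 6 a_0 = 0  ->  2 a_2 = -6 a_0 = -6  ->  a_2 = -3
  x^1: 6 a_3 + 10 a_1 = 0  ->  6 a_3 = -10 a_1 = 20  ->  a_3 = 10/3
  x^2: 12 a_4 + 14 a_2 = 0  ->  12 a_4 = -14 a_2 = 42  ->  a_4 = 7/2
Truncated series: y(x) = 1 - 2 x - 3 x^2 + (10/3) x^3 + (7/2) x^4 + O(x^5).

a_0 = 1; a_1 = -2; a_2 = -3; a_3 = 10/3; a_4 = 7/2


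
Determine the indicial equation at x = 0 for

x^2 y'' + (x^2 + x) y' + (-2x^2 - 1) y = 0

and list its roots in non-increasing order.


Divide by x^2 to reach normal form y'' + P_1(x) y' + P_2(x) y = 0 with P_1(x) = 1 + 1/x and P_2(x) = -2 - 1/x^2.
x = 0 is a singular point because the y'-coefficient 1 + 1/x has a pole at x = 0 and the y-coefficient -2 - 1/x^2 has a pole at x = 0.
It is a regular singular point because x P_1(x) = p(x) = x + 1 and x^2 P_2(x) = q(x) = -2x^2 - 1 are polynomials, hence analytic at x = 0.
p(0) = 1,  q(0) = -1.
Indicial equation: r(r-1) + p(0) r + q(0) = 0, i.e. r^2 + (p(0) - 1) r + q(0) = 0, i.e. r^2 - 1 = 0.
Discriminant: (0)^2 - 4(-1) = 4, so r = (0 ± 2)/2.
Solving: r_1 = 1, r_2 = -1.

indicial: r^2 - 1 = 0; roots r_1 = 1, r_2 = -1


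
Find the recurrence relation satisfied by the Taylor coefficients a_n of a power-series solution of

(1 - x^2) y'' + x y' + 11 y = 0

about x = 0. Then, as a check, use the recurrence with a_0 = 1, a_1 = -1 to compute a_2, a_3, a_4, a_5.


Substitute y = sum_n a_n x^n.
(1 - 1 x^2) y'' contributes (n+2)(n+1) a_{n+2} - n(n-1) a_n at x^n.
x y'(x) contributes n a_n at x^n.
11 y(x) contributes 11 a_n at x^n.
Matching x^n: (n+2)(n+1) a_{n+2} + (-n(n-1) + n + 11) a_n = 0.
Thus a_{n+2} = (n(n-1) - n - 11) / ((n+1)(n+2)) * a_n.

Check with a_0 = 1, a_1 = -1 (apply the recurrence for n = 0, 1, 2, 3): a_0 = 1, a_1 = -1, a_2 = -11/2, a_3 = 2, a_4 = 121/24, a_5 = -4/5.

a_(n+2) = (n(n-1) - n - 11) / ((n+1)(n+2)) * a_n; check: a_0 = 1, a_1 = -1, a_2 = -11/2, a_3 = 2, a_4 = 121/24, a_5 = -4/5


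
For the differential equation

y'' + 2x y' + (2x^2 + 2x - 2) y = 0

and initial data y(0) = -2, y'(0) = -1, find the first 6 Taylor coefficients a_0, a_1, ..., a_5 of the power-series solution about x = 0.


Ansatz: y(x) = sum_{n>=0} a_n x^n, so y'(x) = sum_{n>=1} n a_n x^(n-1) and y''(x) = sum_{n>=2} n(n-1) a_n x^(n-2).
Substitute into P(x) y'' + Q(x) y' + R(x) y = 0 with P(x) = 1, Q(x) = 2x, R(x) = 2x^2 + 2x - 2, and match powers of x.
Initial conditions: a_0 = -2, a_1 = -1.
Setting the coefficient of each power of x to zero and solving order by order (substituting the coefficients already found):
  x^0: 2 a_2 - 2 a_0 = 0  ->  2 a_2 = 2 a_0 = -4  ->  a_2 = -2
  x^1: 6 a_3 + 2 a_0 = 0  ->  6 a_3 = -2 a_0 = 4  ->  a_3 = 2/3
  x^2: 12 a_4 + 2 a_2 + 2 a_1 + 2 a_0 = 0  ->  12 a_4 = -2 a_2 - 2 a_1 - 2 a_0 = 10  ->  a_4 = 5/6
  x^3: 20 a_5 + 4 a_3 + 2 a_2 + 2 a_1 = 0  ->  20 a_5 = -4 a_3 - 2 a_2 - 2 a_1 = 10/3  ->  a_5 = 1/6
Truncated series: y(x) = -2 - x - 2 x^2 + (2/3) x^3 + (5/6) x^4 + (1/6) x^5 + O(x^6).

a_0 = -2; a_1 = -1; a_2 = -2; a_3 = 2/3; a_4 = 5/6; a_5 = 1/6


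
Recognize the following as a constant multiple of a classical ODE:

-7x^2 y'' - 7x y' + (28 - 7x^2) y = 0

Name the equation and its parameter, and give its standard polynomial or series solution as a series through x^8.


All three coefficients share the factor -7; dividing through by -7 gives  x^2 y'' + x y' + (x^2 - 4) y = 0.
This matches the Bessel equation x^2 y'' + x y' + (x^2 - nu^2) y = 0 with nu^2 = 4, so nu = 2; the solution bounded at x = 0 is J_2(x).
Frobenius at x = 0: indicial roots ±nu; for r = nu the recurrence k(k + 2nu) c_k = -c_{k-2} gives the standard series J_nu(x) = sum_{k>=0} (-1)^k / (k! (k+nu)!) (x/2)^(2k+nu). Evaluate the first 4 terms:
  k = 0: (-1)^0 / (0! * 2! * 2^2) x^2 = 1/(1*2*4) x^2 = (1/8) x^2
  k = 1: (-1)^1 / (1! * 3! * 2^4) x^4 = -1/(1*6*16) x^4 = (-1/96) x^4
  k = 2: (-1)^2 / (2! * 4! * 2^6) x^6 = 1/(2*24*64) x^6 = (1/3072) x^6
  k = 3: (-1)^3 / (3! * 5! * 2^8) x^8 = -1/(6*120*256) x^8 = (-1/184320) x^8
Hence J_2(x) = -x^8/184320 + x^6/3072 - x^4/96 + x^2/8 + ....

J_2(x); series = -x^8/184320 + x^6/3072 - x^4/96 + x^2/8


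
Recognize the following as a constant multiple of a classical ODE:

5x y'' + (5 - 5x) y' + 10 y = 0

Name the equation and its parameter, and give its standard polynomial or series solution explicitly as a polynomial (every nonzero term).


All three coefficients share the factor 5; dividing through by 5 gives  x y'' + (1 - x) y' + 2 y = 0.
This matches the Laguerre equation x y'' + (1 - x) y' + n y = 0 with n = 2; the polynomial solution is L_2(x).
With y = sum_k a_k x^k, matching x^k gives (k+1)k a_{k+1} + (k+1) a_{k+1} - k a_k + n a_k = 0, i.e. (k+1)^2 a_{k+1} = (k - n) a_k = (k - 2) a_k. The right side vanishes at k = 2, so the series terminates at degree 2.
Standard normalization L_n(0) = 1 gives a_0 = 1. Work upward with a_{k+1} = (k - 2) a_k / (k+1)^2:
  a_1 = (0 - 2)(1) / 1^2 = -2/1 = -2
  a_2 = (1 - 2)(-2) / 2^2 = 2/4 = 1/2
Hence L_2(x) = x^2/2 - 2 x + 1.

L_2(x); series = x^2/2 - 2 x + 1


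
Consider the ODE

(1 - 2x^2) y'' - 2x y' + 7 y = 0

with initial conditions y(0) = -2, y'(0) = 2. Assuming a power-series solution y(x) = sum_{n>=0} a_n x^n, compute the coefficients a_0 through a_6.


Ansatz: y(x) = sum_{n>=0} a_n x^n, so y'(x) = sum_{n>=1} n a_n x^(n-1) and y''(x) = sum_{n>=2} n(n-1) a_n x^(n-2).
Substitute into P(x) y'' + Q(x) y' + R(x) y = 0 with P(x) = 1 - 2x^2, Q(x) = -2x, R(x) = 7, and match powers of x.
Initial conditions: a_0 = -2, a_1 = 2.
Setting the coefficient of each power of x to zero and solving order by order (substituting the coefficients already found):
  x^0: 2 a_2 + 7 a_0 = 0  ->  2 a_2 = -7 a_0 = 14  ->  a_2 = 7
  x^1: 6 a_3 + 5 a_1 = 0  ->  6 a_3 = -5 a_1 = -10  ->  a_3 = -5/3
  x^2: 12 a_4 - a_2 = 0  ->  12 a_4 = a_2 = 7  ->  a_4 = 7/12
  x^3: 20 a_5 - 11 a_3 = 0  ->  20 a_5 = 11 a_3 = -55/3  ->  a_5 = -11/12
  x^4: 30 a_6 - 25 a_4 = 0  ->  30 a_6 = 25 a_4 = 175/12  ->  a_6 = 35/72
Truncated series: y(x) = -2 + 2 x + 7 x^2 - (5/3) x^3 + (7/12) x^4 - (11/12) x^5 + (35/72) x^6 + O(x^7).

a_0 = -2; a_1 = 2; a_2 = 7; a_3 = -5/3; a_4 = 7/12; a_5 = -11/12; a_6 = 35/72


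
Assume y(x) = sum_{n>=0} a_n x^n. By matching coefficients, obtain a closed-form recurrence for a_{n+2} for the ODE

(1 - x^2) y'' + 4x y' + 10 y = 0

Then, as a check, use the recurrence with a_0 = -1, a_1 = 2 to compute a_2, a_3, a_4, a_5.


Substitute y = sum_n a_n x^n.
(1 - 1 x^2) y'' contributes (n+2)(n+1) a_{n+2} - n(n-1) a_n at x^n.
4 x y'(x) contributes 4 n a_n at x^n.
10 y(x) contributes 10 a_n at x^n.
Matching x^n: (n+2)(n+1) a_{n+2} + (-n(n-1) + 4 n + 10) a_n = 0.
Thus a_{n+2} = (n(n-1) - 4 n - 10) / ((n+1)(n+2)) * a_n.

Check with a_0 = -1, a_1 = 2 (apply the recurrence for n = 0, 1, 2, 3): a_0 = -1, a_1 = 2, a_2 = 5, a_3 = -14/3, a_4 = -20/3, a_5 = 56/15.

a_(n+2) = (n(n-1) - 4 n - 10) / ((n+1)(n+2)) * a_n; check: a_0 = -1, a_1 = 2, a_2 = 5, a_3 = -14/3, a_4 = -20/3, a_5 = 56/15


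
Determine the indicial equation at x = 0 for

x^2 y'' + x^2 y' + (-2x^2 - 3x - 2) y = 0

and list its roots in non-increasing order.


Divide by x^2 to reach normal form y'' + P_1(x) y' + P_2(x) y = 0 with P_1(x) = 1 and P_2(x) = -2 - 3/x - 2/x^2.
x = 0 is a singular point because the y-coefficient -2 - 3/x - 2/x^2 has a pole at x = 0.
It is a regular singular point because x P_1(x) = p(x) = x and x^2 P_2(x) = q(x) = -2x^2 - 3x - 2 are polynomials, hence analytic at x = 0.
p(0) = 0,  q(0) = -2.
Indicial equation: r(r-1) + p(0) r + q(0) = 0, i.e. r^2 + (p(0) - 1) r + q(0) = 0, i.e. r^2 - 1 r - 2 = 0.
Discriminant: (-1)^2 - 4(-2) = 9, so r = (1 ± 3)/2.
Solving: r_1 = 2, r_2 = -1.

indicial: r^2 - 1 r - 2 = 0; roots r_1 = 2, r_2 = -1


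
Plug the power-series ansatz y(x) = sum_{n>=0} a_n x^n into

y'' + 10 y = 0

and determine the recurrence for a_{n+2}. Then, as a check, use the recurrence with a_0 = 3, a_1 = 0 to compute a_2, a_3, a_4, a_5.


Substitute y = sum_n a_n x^n into y'' + (const) y = 0.
y''(x) = sum_{n>=0} (n+2)(n+1) a_{n+2} x^n.
The ODE becomes sum_n [(n+2)(n+1) a_{n+2} + 10 a_n] x^n = 0.
Setting each coefficient to zero gives the recurrence:
  (n+2)(n+1) a_{n+2} + 10 a_n = 0,
  a_{n+2} = -10 / ((n+1)(n+2)) a_n.

Check with a_0 = 3, a_1 = 0 (apply the recurrence for n = 0, 1, 2, 3): a_0 = 3, a_1 = 0, a_2 = -15, a_3 = 0, a_4 = 25/2, a_5 = 0.

a_{n+2} = -10/((n+1)(n+2)) * a_n; check: a_0 = 3, a_1 = 0, a_2 = -15, a_3 = 0, a_4 = 25/2, a_5 = 0


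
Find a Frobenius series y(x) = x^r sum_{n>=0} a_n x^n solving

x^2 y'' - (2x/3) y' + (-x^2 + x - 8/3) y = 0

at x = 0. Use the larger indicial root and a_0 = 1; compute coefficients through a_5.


Write in Frobenius form y'' + (p(x)/x) y' + (q(x)/x^2) y = 0:
  p(x) = -2/3,  q(x) = -x^2 + x - 8/3.
Indicial equation: r(r-1) + (-2/3) r + (-8/3) = 0 -> roots r_1 = 8/3, r_2 = -1.
Take r = r_1 = 8/3. Let y(x) = x^r sum_{n>=0} a_n x^n with a_0 = 1.
Substitute y = x^r sum a_n x^n and match x^{r+n}. The recurrence is
  D(n) a_n + 1 a_{n-1} - 1 a_{n-2} = 0,  where D(n) = (r+n)(r+n-1) + (-2/3)(r+n) + (-8/3).
  a_n = [-1 a_{n-1} + 1 a_{n-2}] / D(n).
Since the indicial polynomial factors as (r - r_1)(r - r_2), D(n) = (r_1 + n - r_1)(r_1 + n - r_2) = n(n + 11/3).
Evaluating step by step (a_0 = 1):
  n = 1: D(1) = 1(1 + 11/3) = 14/3; numerator = -1(1) = -1; a_1 = (-1)/(14/3) = -3/14
  n = 2: D(2) = 2(2 + 11/3) = 34/3; numerator = -1(-3/14) + 1(1) = 17/14; a_2 = (17/14)/(34/3) = 3/28
  n = 3: D(3) = 3(3 + 11/3) = 20; numerator = -1(3/28) + 1(-3/14) = -9/28; a_3 = (-9/28)/(20) = -9/560
  n = 4: D(4) = 4(4 + 11/3) = 92/3; numerator = -1(-9/560) + 1(3/28) = 69/560; a_4 = (69/560)/(92/3) = 9/2240
  n = 5: D(5) = 5(5 + 11/3) = 130/3; numerator = -1(9/2240) + 1(-9/560) = -9/448; a_5 = (-9/448)/(130/3) = -27/58240

r = 8/3; a_0 = 1; a_1 = -3/14; a_2 = 3/28; a_3 = -9/560; a_4 = 9/2240; a_5 = -27/58240


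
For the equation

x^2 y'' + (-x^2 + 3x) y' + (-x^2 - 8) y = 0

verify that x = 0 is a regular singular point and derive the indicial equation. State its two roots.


Divide by x^2 to reach normal form y'' + P_1(x) y' + P_2(x) y = 0 with P_1(x) = -1 + 3/x and P_2(x) = -1 - 8/x^2.
x = 0 is a singular point because the y'-coefficient -1 + 3/x has a pole at x = 0 and the y-coefficient -1 - 8/x^2 has a pole at x = 0.
It is a regular singular point because x P_1(x) = p(x) = 3 - x and x^2 P_2(x) = q(x) = -x^2 - 8 are polynomials, hence analytic at x = 0.
p(0) = 3,  q(0) = -8.
Indicial equation: r(r-1) + p(0) r + q(0) = 0, i.e. r^2 + (p(0) - 1) r + q(0) = 0, i.e. r^2 + 2 r - 8 = 0.
Discriminant: (2)^2 - 4(-8) = 36, so r = (-2 ± 6)/2.
Solving: r_1 = 2, r_2 = -4.

indicial: r^2 + 2 r - 8 = 0; roots r_1 = 2, r_2 = -4


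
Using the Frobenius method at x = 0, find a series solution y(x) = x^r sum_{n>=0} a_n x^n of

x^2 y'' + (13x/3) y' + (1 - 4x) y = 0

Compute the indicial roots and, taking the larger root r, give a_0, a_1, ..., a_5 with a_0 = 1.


Write in Frobenius form y'' + (p(x)/x) y' + (q(x)/x^2) y = 0:
  p(x) = 13/3,  q(x) = 1 - 4x.
Indicial equation: r(r-1) + (13/3) r + (1) = 0 -> roots r_1 = -1/3, r_2 = -3.
Take r = r_1 = -1/3. Let y(x) = x^r sum_{n>=0} a_n x^n with a_0 = 1.
Substitute y = x^r sum a_n x^n and match x^{r+n}. The recurrence is
  D(n) a_n - 4 a_{n-1} = 0,  where D(n) = (r+n)(r+n-1) + (13/3)(r+n) + (1).
  a_n = 4 / D(n) * a_{n-1}.
Since the indicial polynomial factors as (r - r_1)(r - r_2), D(n) = (r_1 + n - r_1)(r_1 + n - r_2) = n(n + 8/3).
Evaluating step by step (a_0 = 1):
  n = 1: D(1) = 1(1 + 8/3) = 11/3; numerator = 4(1) = 4; a_1 = (4)/(11/3) = 12/11
  n = 2: D(2) = 2(2 + 8/3) = 28/3; numerator = 4(12/11) = 48/11; a_2 = (48/11)/(28/3) = 36/77
  n = 3: D(3) = 3(3 + 8/3) = 17; numerator = 4(36/77) = 144/77; a_3 = (144/77)/(17) = 144/1309
  n = 4: D(4) = 4(4 + 8/3) = 80/3; numerator = 4(144/1309) = 576/1309; a_4 = (576/1309)/(80/3) = 108/6545
  n = 5: D(5) = 5(5 + 8/3) = 115/3; numerator = 4(108/6545) = 432/6545; a_5 = (432/6545)/(115/3) = 1296/752675

r = -1/3; a_0 = 1; a_1 = 12/11; a_2 = 36/77; a_3 = 144/1309; a_4 = 108/6545; a_5 = 1296/752675


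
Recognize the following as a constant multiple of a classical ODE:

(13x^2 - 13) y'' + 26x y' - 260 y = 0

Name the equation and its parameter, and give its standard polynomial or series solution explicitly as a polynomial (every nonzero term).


All three coefficients share the factor -13; dividing through by -13 gives  (1 - x^2) y'' - 2x y' + 20 y = 0.
This matches the Legendre equation (1 - x^2) y'' - 2x y' + n(n+1) y = 0 (note the -2x y' term) with n(n+1) = 20, so n = 4; the polynomial solution is P_4(x).
With y = sum_k a_k x^k, matching x^k gives (k+2)(k+1) a_{k+2} = [k(k+1) - n(n+1)] a_k = (k - 4)(k + 5) a_k. The right side vanishes at k = 4, so the series with the parity of 4 terminates at degree 4.
Standard normalization (P_n(1) = 1): leading coefficient (2n)!/(2^n (n!)^2) = 40320/(16*576) = 35/8, so a_4 = 35/8. Work downward with a_k = (k+1)(k+2) a_{k+2} / ((k - 4)(k + 5)):
  a_2 = (3)(4)(35/8) / ((2 - 4)(2 + 5)) = (105/2)/(-14) = -15/4
  a_0 = (1)(2)(-15/4) / ((0 - 4)(0 + 5)) = (-15/2)/(-20) = 3/8
Hence P_4(x) = 35 x^4/8 - 15 x^2/4 + 3/8.

P_4(x); series = 35 x^4/8 - 15 x^2/4 + 3/8


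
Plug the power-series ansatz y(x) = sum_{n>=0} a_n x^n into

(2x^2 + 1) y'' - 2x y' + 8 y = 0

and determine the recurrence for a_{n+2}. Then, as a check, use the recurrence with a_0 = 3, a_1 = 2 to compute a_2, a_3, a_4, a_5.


Substitute y = sum_n a_n x^n.
(1 + 2 x^2) y'' contributes (n+2)(n+1) a_{n+2} + 2 n(n-1) a_n at x^n.
-2 x y'(x) contributes -2 n a_n at x^n.
8 y(x) contributes 8 a_n at x^n.
Matching x^n: (n+2)(n+1) a_{n+2} + (2 n(n-1) - 2 n + 8) a_n = 0.
Thus a_{n+2} = (-2 n(n-1) + 2 n - 8) / ((n+1)(n+2)) * a_n.

Check with a_0 = 3, a_1 = 2 (apply the recurrence for n = 0, 1, 2, 3): a_0 = 3, a_1 = 2, a_2 = -12, a_3 = -2, a_4 = 8, a_5 = 7/5.

a_(n+2) = (-2 n(n-1) + 2 n - 8) / ((n+1)(n+2)) * a_n; check: a_0 = 3, a_1 = 2, a_2 = -12, a_3 = -2, a_4 = 8, a_5 = 7/5


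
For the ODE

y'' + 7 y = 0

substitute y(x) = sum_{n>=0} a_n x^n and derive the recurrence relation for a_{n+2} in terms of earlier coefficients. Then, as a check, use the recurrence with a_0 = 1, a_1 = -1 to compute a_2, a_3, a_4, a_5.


Substitute y = sum_n a_n x^n into y'' + (const) y = 0.
y''(x) = sum_{n>=0} (n+2)(n+1) a_{n+2} x^n.
The ODE becomes sum_n [(n+2)(n+1) a_{n+2} + 7 a_n] x^n = 0.
Setting each coefficient to zero gives the recurrence:
  (n+2)(n+1) a_{n+2} + 7 a_n = 0,
  a_{n+2} = -7 / ((n+1)(n+2)) a_n.

Check with a_0 = 1, a_1 = -1 (apply the recurrence for n = 0, 1, 2, 3): a_0 = 1, a_1 = -1, a_2 = -7/2, a_3 = 7/6, a_4 = 49/24, a_5 = -49/120.

a_{n+2} = -7/((n+1)(n+2)) * a_n; check: a_0 = 1, a_1 = -1, a_2 = -7/2, a_3 = 7/6, a_4 = 49/24, a_5 = -49/120


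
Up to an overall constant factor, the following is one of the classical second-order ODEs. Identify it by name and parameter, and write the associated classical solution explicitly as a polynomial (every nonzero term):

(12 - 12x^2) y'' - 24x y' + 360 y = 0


All three coefficients share the factor 12; dividing through by 12 gives  (1 - x^2) y'' - 2x y' + 30 y = 0.
This matches the Legendre equation (1 - x^2) y'' - 2x y' + n(n+1) y = 0 (note the -2x y' term) with n(n+1) = 30, so n = 5; the polynomial solution is P_5(x).
With y = sum_k a_k x^k, matching x^k gives (k+2)(k+1) a_{k+2} = [k(k+1) - n(n+1)] a_k = (k - 5)(k + 6) a_k. The right side vanishes at k = 5, so the series with the parity of 5 terminates at degree 5.
Standard normalization (P_n(1) = 1): leading coefficient (2n)!/(2^n (n!)^2) = 3628800/(32*14400) = 63/8, so a_5 = 63/8. Work downward with a_k = (k+1)(k+2) a_{k+2} / ((k - 5)(k + 6)):
  a_3 = (4)(5)(63/8) / ((3 - 5)(3 + 6)) = (315/2)/(-18) = -35/4
  a_1 = (2)(3)(-35/4) / ((1 - 5)(1 + 6)) = (-105/2)/(-28) = 15/8
Hence P_5(x) = 63 x^5/8 - 35 x^3/4 + 15 x/8.

P_5(x); series = 63 x^5/8 - 35 x^3/4 + 15 x/8


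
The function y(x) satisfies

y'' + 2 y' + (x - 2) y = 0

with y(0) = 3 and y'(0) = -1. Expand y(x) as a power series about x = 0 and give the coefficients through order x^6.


Ansatz: y(x) = sum_{n>=0} a_n x^n, so y'(x) = sum_{n>=1} n a_n x^(n-1) and y''(x) = sum_{n>=2} n(n-1) a_n x^(n-2).
Substitute into P(x) y'' + Q(x) y' + R(x) y = 0 with P(x) = 1, Q(x) = 2, R(x) = x - 2, and match powers of x.
Initial conditions: a_0 = 3, a_1 = -1.
Setting the coefficient of each power of x to zero and solving order by order (substituting the coefficients already found):
  x^0: 2 a_2 + 2 a_1 - 2 a_0 = 0  ->  2 a_2 = -2 a_1 + 2 a_0 = 8  ->  a_2 = 4
  x^1: 6 a_3 + 4 a_2 - 2 a_1 + a_0 = 0  ->  6 a_3 = -4 a_2 + 2 a_1 - a_0 = -21  ->  a_3 = -7/2
  x^2: 12 a_4 + 6 a_3 - 2 a_2 + a_1 = 0  ->  12 a_4 = -6 a_3 + 2 a_2 - a_1 = 30  ->  a_4 = 5/2
  x^3: 20 a_5 + 8 a_4 - 2 a_3 + a_2 = 0  ->  20 a_5 = -8 a_4 + 2 a_3 - a_2 = -31  ->  a_5 = -31/20
  x^4: 30 a_6 + 10 a_5 - 2 a_4 + a_3 = 0  ->  30 a_6 = -10 a_5 + 2 a_4 - a_3 = 24  ->  a_6 = 4/5
Truncated series: y(x) = 3 - x + 4 x^2 - (7/2) x^3 + (5/2) x^4 - (31/20) x^5 + (4/5) x^6 + O(x^7).

a_0 = 3; a_1 = -1; a_2 = 4; a_3 = -7/2; a_4 = 5/2; a_5 = -31/20; a_6 = 4/5


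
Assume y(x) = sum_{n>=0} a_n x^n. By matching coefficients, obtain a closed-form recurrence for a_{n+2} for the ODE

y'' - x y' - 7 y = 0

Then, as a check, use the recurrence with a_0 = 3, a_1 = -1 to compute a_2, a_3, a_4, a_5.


Substitute y = sum_n a_n x^n.
y''(x) has coefficient (n+2)(n+1) a_{n+2} at x^n;
-x y'(x) has coefficient -n a_n at x^n (shift);
-7 y(x) has coefficient -7 a_n at x^n.
Matching x^n: (n+2)(n+1) a_{n+2} + (-n - 7) a_n = 0.
Thus a_{n+2} = (n + 7) / ((n+1)(n+2)) * a_n.

Check with a_0 = 3, a_1 = -1 (apply the recurrence for n = 0, 1, 2, 3): a_0 = 3, a_1 = -1, a_2 = 21/2, a_3 = -4/3, a_4 = 63/8, a_5 = -2/3.

a_(n+2) = (n + 7) / ((n+1)(n+2)) * a_n; check: a_0 = 3, a_1 = -1, a_2 = 21/2, a_3 = -4/3, a_4 = 63/8, a_5 = -2/3


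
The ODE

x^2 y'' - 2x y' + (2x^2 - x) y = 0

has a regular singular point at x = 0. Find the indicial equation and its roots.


Divide by x^2 to reach normal form y'' + P_1(x) y' + P_2(x) y = 0 with P_1(x) = -2/x and P_2(x) = 2 - 1/x.
x = 0 is a singular point because the y'-coefficient -2/x has a pole at x = 0 and the y-coefficient 2 - 1/x has a pole at x = 0.
It is a regular singular point because x P_1(x) = p(x) = -2 and x^2 P_2(x) = q(x) = 2x^2 - x are polynomials, hence analytic at x = 0.
p(0) = -2,  q(0) = 0.
Indicial equation: r(r-1) + p(0) r + q(0) = 0, i.e. r^2 + (p(0) - 1) r + q(0) = 0, i.e. r^2 - 3 r = 0.
Discriminant: (-3)^2 - 4(0) = 9, so r = (3 ± 3)/2.
Solving: r_1 = 3, r_2 = 0.

indicial: r^2 - 3 r = 0; roots r_1 = 3, r_2 = 0


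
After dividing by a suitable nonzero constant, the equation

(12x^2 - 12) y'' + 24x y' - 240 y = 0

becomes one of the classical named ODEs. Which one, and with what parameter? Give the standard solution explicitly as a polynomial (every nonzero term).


All three coefficients share the factor -12; dividing through by -12 gives  (1 - x^2) y'' - 2x y' + 20 y = 0.
This matches the Legendre equation (1 - x^2) y'' - 2x y' + n(n+1) y = 0 (note the -2x y' term) with n(n+1) = 20, so n = 4; the polynomial solution is P_4(x).
With y = sum_k a_k x^k, matching x^k gives (k+2)(k+1) a_{k+2} = [k(k+1) - n(n+1)] a_k = (k - 4)(k + 5) a_k. The right side vanishes at k = 4, so the series with the parity of 4 terminates at degree 4.
Standard normalization (P_n(1) = 1): leading coefficient (2n)!/(2^n (n!)^2) = 40320/(16*576) = 35/8, so a_4 = 35/8. Work downward with a_k = (k+1)(k+2) a_{k+2} / ((k - 4)(k + 5)):
  a_2 = (3)(4)(35/8) / ((2 - 4)(2 + 5)) = (105/2)/(-14) = -15/4
  a_0 = (1)(2)(-15/4) / ((0 - 4)(0 + 5)) = (-15/2)/(-20) = 3/8
Hence P_4(x) = 35 x^4/8 - 15 x^2/4 + 3/8.

P_4(x); series = 35 x^4/8 - 15 x^2/4 + 3/8


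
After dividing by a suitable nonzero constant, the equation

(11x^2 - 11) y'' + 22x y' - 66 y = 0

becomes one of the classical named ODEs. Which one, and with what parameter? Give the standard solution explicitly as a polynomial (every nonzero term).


All three coefficients share the factor -11; dividing through by -11 gives  (1 - x^2) y'' - 2x y' + 6 y = 0.
This matches the Legendre equation (1 - x^2) y'' - 2x y' + n(n+1) y = 0 (note the -2x y' term) with n(n+1) = 6, so n = 2; the polynomial solution is P_2(x).
With y = sum_k a_k x^k, matching x^k gives (k+2)(k+1) a_{k+2} = [k(k+1) - n(n+1)] a_k = (k - 2)(k + 3) a_k. The right side vanishes at k = 2, so the series with the parity of 2 terminates at degree 2.
Standard normalization (P_n(1) = 1): leading coefficient (2n)!/(2^n (n!)^2) = 24/(4*4) = 3/2, so a_2 = 3/2. Work downward with a_k = (k+1)(k+2) a_{k+2} / ((k - 2)(k + 3)):
  a_0 = (1)(2)(3/2) / ((0 - 2)(0 + 3)) = 3/(-6) = -1/2
Hence P_2(x) = 3 x^2/2 - 1/2.

P_2(x); series = 3 x^2/2 - 1/2


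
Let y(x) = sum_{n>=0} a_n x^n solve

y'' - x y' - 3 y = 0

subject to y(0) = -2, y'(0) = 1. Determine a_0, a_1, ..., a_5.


Ansatz: y(x) = sum_{n>=0} a_n x^n, so y'(x) = sum_{n>=1} n a_n x^(n-1) and y''(x) = sum_{n>=2} n(n-1) a_n x^(n-2).
Substitute into P(x) y'' + Q(x) y' + R(x) y = 0 with P(x) = 1, Q(x) = -x, R(x) = -3, and match powers of x.
Initial conditions: a_0 = -2, a_1 = 1.
Setting the coefficient of each power of x to zero and solving order by order (substituting the coefficients already found):
  x^0: 2 a_2 - 3 a_0 = 0  ->  2 a_2 = 3 a_0 = -6  ->  a_2 = -3
  x^1: 6 a_3 - 4 a_1 = 0  ->  6 a_3 = 4 a_1 = 4  ->  a_3 = 2/3
  x^2: 12 a_4 - 5 a_2 = 0  ->  12 a_4 = 5 a_2 = -15  ->  a_4 = -5/4
  x^3: 20 a_5 - 6 a_3 = 0  ->  20 a_5 = 6 a_3 = 4  ->  a_5 = 1/5
Truncated series: y(x) = -2 + x - 3 x^2 + (2/3) x^3 - (5/4) x^4 + (1/5) x^5 + O(x^6).

a_0 = -2; a_1 = 1; a_2 = -3; a_3 = 2/3; a_4 = -5/4; a_5 = 1/5


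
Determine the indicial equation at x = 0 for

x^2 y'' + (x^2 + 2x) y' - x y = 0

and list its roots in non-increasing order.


Divide by x^2 to reach normal form y'' + P_1(x) y' + P_2(x) y = 0 with P_1(x) = 1 + 2/x and P_2(x) = -1/x.
x = 0 is a singular point because the y'-coefficient 1 + 2/x has a pole at x = 0 and the y-coefficient -1/x has a pole at x = 0.
It is a regular singular point because x P_1(x) = p(x) = x + 2 and x^2 P_2(x) = q(x) = -x are polynomials, hence analytic at x = 0.
p(0) = 2,  q(0) = 0.
Indicial equation: r(r-1) + p(0) r + q(0) = 0, i.e. r^2 + (p(0) - 1) r + q(0) = 0, i.e. r^2 + 1 r = 0.
Discriminant: (1)^2 - 4(0) = 1, so r = (-1 ± 1)/2.
Solving: r_1 = 0, r_2 = -1.

indicial: r^2 + 1 r = 0; roots r_1 = 0, r_2 = -1


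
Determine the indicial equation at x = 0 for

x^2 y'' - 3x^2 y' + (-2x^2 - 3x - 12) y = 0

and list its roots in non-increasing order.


Divide by x^2 to reach normal form y'' + P_1(x) y' + P_2(x) y = 0 with P_1(x) = -3 and P_2(x) = -2 - 3/x - 12/x^2.
x = 0 is a singular point because the y-coefficient -2 - 3/x - 12/x^2 has a pole at x = 0.
It is a regular singular point because x P_1(x) = p(x) = -3x and x^2 P_2(x) = q(x) = -2x^2 - 3x - 12 are polynomials, hence analytic at x = 0.
p(0) = 0,  q(0) = -12.
Indicial equation: r(r-1) + p(0) r + q(0) = 0, i.e. r^2 + (p(0) - 1) r + q(0) = 0, i.e. r^2 - 1 r - 12 = 0.
Discriminant: (-1)^2 - 4(-12) = 49, so r = (1 ± 7)/2.
Solving: r_1 = 4, r_2 = -3.

indicial: r^2 - 1 r - 12 = 0; roots r_1 = 4, r_2 = -3


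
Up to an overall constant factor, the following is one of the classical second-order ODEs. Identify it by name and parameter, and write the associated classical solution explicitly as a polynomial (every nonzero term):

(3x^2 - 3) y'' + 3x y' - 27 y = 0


All three coefficients share the factor -3; dividing through by -3 gives  (1 - x^2) y'' - x y' + 9 y = 0.
This matches the Chebyshev equation (1 - x^2) y'' - x y' + n^2 y = 0 (note the -x y' term, not -2x y') with n^2 = 9, so n = 3; the polynomial solution is T_3(x).
With y = sum_k a_k x^k, matching x^k gives (k+2)(k+1) a_{k+2} = (k^2 - n^2) a_k = (k - 3)(k + 3) a_k. The right side vanishes at k = 3, so the series with the parity of 3 terminates at degree 3.
Standard normalization: leading coefficient of T_n is 2^(n-1), so a_3 = 2^2 = 4. Work downward with a_k = (k+1)(k+2) a_{k+2} / ((k - 3)(k + 3)):
  a_1 = (2)(3)(4) / ((1 - 3)(1 + 3)) = 24/(-8) = -3
Hence T_3(x) = 4 x^3 - 3 x.

T_3(x); series = 4 x^3 - 3 x


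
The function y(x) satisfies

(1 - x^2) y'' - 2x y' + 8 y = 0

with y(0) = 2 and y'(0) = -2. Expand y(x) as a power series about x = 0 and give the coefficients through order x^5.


Ansatz: y(x) = sum_{n>=0} a_n x^n, so y'(x) = sum_{n>=1} n a_n x^(n-1) and y''(x) = sum_{n>=2} n(n-1) a_n x^(n-2).
Substitute into P(x) y'' + Q(x) y' + R(x) y = 0 with P(x) = 1 - x^2, Q(x) = -2x, R(x) = 8, and match powers of x.
Initial conditions: a_0 = 2, a_1 = -2.
Setting the coefficient of each power of x to zero and solving order by order (substituting the coefficients already found):
  x^0: 2 a_2 + 8 a_0 = 0  ->  2 a_2 = -8 a_0 = -16  ->  a_2 = -8
  x^1: 6 a_3 + 6 a_1 = 0  ->  6 a_3 = -6 a_1 = 12  ->  a_3 = 2
  x^2: 12 a_4 + 2 a_2 = 0  ->  12 a_4 = -2 a_2 = 16  ->  a_4 = 4/3
  x^3: 20 a_5 - 4 a_3 = 0  ->  20 a_5 = 4 a_3 = 8  ->  a_5 = 2/5
Truncated series: y(x) = 2 - 2 x - 8 x^2 + 2 x^3 + (4/3) x^4 + (2/5) x^5 + O(x^6).

a_0 = 2; a_1 = -2; a_2 = -8; a_3 = 2; a_4 = 4/3; a_5 = 2/5


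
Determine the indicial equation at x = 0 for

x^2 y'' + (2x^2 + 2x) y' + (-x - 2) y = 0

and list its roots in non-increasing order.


Divide by x^2 to reach normal form y'' + P_1(x) y' + P_2(x) y = 0 with P_1(x) = 2 + 2/x and P_2(x) = -1/x - 2/x^2.
x = 0 is a singular point because the y'-coefficient 2 + 2/x has a pole at x = 0 and the y-coefficient -1/x - 2/x^2 has a pole at x = 0.
It is a regular singular point because x P_1(x) = p(x) = 2x + 2 and x^2 P_2(x) = q(x) = -x - 2 are polynomials, hence analytic at x = 0.
p(0) = 2,  q(0) = -2.
Indicial equation: r(r-1) + p(0) r + q(0) = 0, i.e. r^2 + (p(0) - 1) r + q(0) = 0, i.e. r^2 + 1 r - 2 = 0.
Discriminant: (1)^2 - 4(-2) = 9, so r = (-1 ± 3)/2.
Solving: r_1 = 1, r_2 = -2.

indicial: r^2 + 1 r - 2 = 0; roots r_1 = 1, r_2 = -2


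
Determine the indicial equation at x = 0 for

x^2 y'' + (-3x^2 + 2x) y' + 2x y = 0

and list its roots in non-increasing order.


Divide by x^2 to reach normal form y'' + P_1(x) y' + P_2(x) y = 0 with P_1(x) = -3 + 2/x and P_2(x) = 2/x.
x = 0 is a singular point because the y'-coefficient -3 + 2/x has a pole at x = 0 and the y-coefficient 2/x has a pole at x = 0.
It is a regular singular point because x P_1(x) = p(x) = 2 - 3x and x^2 P_2(x) = q(x) = 2x are polynomials, hence analytic at x = 0.
p(0) = 2,  q(0) = 0.
Indicial equation: r(r-1) + p(0) r + q(0) = 0, i.e. r^2 + (p(0) - 1) r + q(0) = 0, i.e. r^2 + 1 r = 0.
Discriminant: (1)^2 - 4(0) = 1, so r = (-1 ± 1)/2.
Solving: r_1 = 0, r_2 = -1.

indicial: r^2 + 1 r = 0; roots r_1 = 0, r_2 = -1


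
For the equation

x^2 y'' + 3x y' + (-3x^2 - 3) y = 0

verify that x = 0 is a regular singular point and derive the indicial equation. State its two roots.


Divide by x^2 to reach normal form y'' + P_1(x) y' + P_2(x) y = 0 with P_1(x) = 3/x and P_2(x) = -3 - 3/x^2.
x = 0 is a singular point because the y'-coefficient 3/x has a pole at x = 0 and the y-coefficient -3 - 3/x^2 has a pole at x = 0.
It is a regular singular point because x P_1(x) = p(x) = 3 and x^2 P_2(x) = q(x) = -3x^2 - 3 are polynomials, hence analytic at x = 0.
p(0) = 3,  q(0) = -3.
Indicial equation: r(r-1) + p(0) r + q(0) = 0, i.e. r^2 + (p(0) - 1) r + q(0) = 0, i.e. r^2 + 2 r - 3 = 0.
Discriminant: (2)^2 - 4(-3) = 16, so r = (-2 ± 4)/2.
Solving: r_1 = 1, r_2 = -3.

indicial: r^2 + 2 r - 3 = 0; roots r_1 = 1, r_2 = -3


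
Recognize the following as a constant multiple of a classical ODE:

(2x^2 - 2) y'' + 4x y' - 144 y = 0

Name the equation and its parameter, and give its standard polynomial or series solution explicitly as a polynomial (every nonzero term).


All three coefficients share the factor -2; dividing through by -2 gives  (1 - x^2) y'' - 2x y' + 72 y = 0.
This matches the Legendre equation (1 - x^2) y'' - 2x y' + n(n+1) y = 0 (note the -2x y' term) with n(n+1) = 72, so n = 8; the polynomial solution is P_8(x).
With y = sum_k a_k x^k, matching x^k gives (k+2)(k+1) a_{k+2} = [k(k+1) - n(n+1)] a_k = (k - 8)(k + 9) a_k. The right side vanishes at k = 8, so the series with the parity of 8 terminates at degree 8.
Standard normalization (P_n(1) = 1): leading coefficient (2n)!/(2^n (n!)^2) = 20922789888000/(256*1625702400) = 6435/128, so a_8 = 6435/128. Work downward with a_k = (k+1)(k+2) a_{k+2} / ((k - 8)(k + 9)):
  a_6 = (7)(8)(6435/128) / ((6 - 8)(6 + 9)) = (45045/16)/(-30) = -3003/32
  a_4 = (5)(6)(-3003/32) / ((4 - 8)(4 + 9)) = (-45045/16)/(-52) = 3465/64
  a_2 = (3)(4)(3465/64) / ((2 - 8)(2 + 9)) = (10395/16)/(-66) = -315/32
  a_0 = (1)(2)(-315/32) / ((0 - 8)(0 + 9)) = (-315/16)/(-72) = 35/128
Hence P_8(x) = 6435 x^8/128 - 3003 x^6/32 + 3465 x^4/64 - 315 x^2/32 + 35/128.

P_8(x); series = 6435 x^8/128 - 3003 x^6/32 + 3465 x^4/64 - 315 x^2/32 + 35/128


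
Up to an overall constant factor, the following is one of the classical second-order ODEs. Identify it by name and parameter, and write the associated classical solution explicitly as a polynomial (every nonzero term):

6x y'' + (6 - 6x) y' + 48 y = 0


All three coefficients share the factor 6; dividing through by 6 gives  x y'' + (1 - x) y' + 8 y = 0.
This matches the Laguerre equation x y'' + (1 - x) y' + n y = 0 with n = 8; the polynomial solution is L_8(x).
With y = sum_k a_k x^k, matching x^k gives (k+1)k a_{k+1} + (k+1) a_{k+1} - k a_k + n a_k = 0, i.e. (k+1)^2 a_{k+1} = (k - n) a_k = (k - 8) a_k. The right side vanishes at k = 8, so the series terminates at degree 8.
Standard normalization L_n(0) = 1 gives a_0 = 1. Work upward with a_{k+1} = (k - 8) a_k / (k+1)^2:
  a_1 = (0 - 8)(1) / 1^2 = -8/1 = -8
  a_2 = (1 - 8)(-8) / 2^2 = 56/4 = 14
  a_3 = (2 - 8)(14) / 3^2 = -84/9 = -28/3
  a_4 = (3 - 8)(-28/3) / 4^2 = (140/3)/16 = 35/12
  a_5 = (4 - 8)(35/12) / 5^2 = (-35/3)/25 = -7/15
  a_6 = (5 - 8)(-7/15) / 6^2 = (7/5)/36 = 7/180
  a_7 = (6 - 8)(7/180) / 7^2 = (-7/90)/49 = -1/630
  a_8 = (7 - 8)(-1/630) / 8^2 = (1/630)/64 = 1/40320
Hence L_8(x) = x^8/40320 - x^7/630 + 7 x^6/180 - 7 x^5/15 + 35 x^4/12 - 28 x^3/3 + 14 x^2 - 8 x + 1.

L_8(x); series = x^8/40320 - x^7/630 + 7 x^6/180 - 7 x^5/15 + 35 x^4/12 - 28 x^3/3 + 14 x^2 - 8 x + 1


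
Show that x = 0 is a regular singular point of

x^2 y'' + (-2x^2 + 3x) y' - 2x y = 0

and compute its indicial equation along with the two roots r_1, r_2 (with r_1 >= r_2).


Divide by x^2 to reach normal form y'' + P_1(x) y' + P_2(x) y = 0 with P_1(x) = -2 + 3/x and P_2(x) = -2/x.
x = 0 is a singular point because the y'-coefficient -2 + 3/x has a pole at x = 0 and the y-coefficient -2/x has a pole at x = 0.
It is a regular singular point because x P_1(x) = p(x) = 3 - 2x and x^2 P_2(x) = q(x) = -2x are polynomials, hence analytic at x = 0.
p(0) = 3,  q(0) = 0.
Indicial equation: r(r-1) + p(0) r + q(0) = 0, i.e. r^2 + (p(0) - 1) r + q(0) = 0, i.e. r^2 + 2 r = 0.
Discriminant: (2)^2 - 4(0) = 4, so r = (-2 ± 2)/2.
Solving: r_1 = 0, r_2 = -2.

indicial: r^2 + 2 r = 0; roots r_1 = 0, r_2 = -2


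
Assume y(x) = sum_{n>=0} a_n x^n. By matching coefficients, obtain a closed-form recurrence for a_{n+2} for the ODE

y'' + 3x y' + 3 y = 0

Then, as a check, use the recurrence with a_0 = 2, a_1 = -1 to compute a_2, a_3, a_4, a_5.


Substitute y = sum_n a_n x^n.
y''(x) has coefficient (n+2)(n+1) a_{n+2} at x^n;
3 x y'(x) has coefficient 3 n a_n at x^n (shift);
3 y(x) has coefficient 3 a_n at x^n.
Matching x^n: (n+2)(n+1) a_{n+2} + (3n + 3) a_n = 0.
Thus a_{n+2} = (-3n - 3) / ((n+1)(n+2)) * a_n.

Check with a_0 = 2, a_1 = -1 (apply the recurrence for n = 0, 1, 2, 3): a_0 = 2, a_1 = -1, a_2 = -3, a_3 = 1, a_4 = 9/4, a_5 = -3/5.

a_(n+2) = (-3n - 3) / ((n+1)(n+2)) * a_n; check: a_0 = 2, a_1 = -1, a_2 = -3, a_3 = 1, a_4 = 9/4, a_5 = -3/5


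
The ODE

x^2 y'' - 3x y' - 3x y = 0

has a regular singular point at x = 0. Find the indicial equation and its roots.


Divide by x^2 to reach normal form y'' + P_1(x) y' + P_2(x) y = 0 with P_1(x) = -3/x and P_2(x) = -3/x.
x = 0 is a singular point because the y'-coefficient -3/x has a pole at x = 0 and the y-coefficient -3/x has a pole at x = 0.
It is a regular singular point because x P_1(x) = p(x) = -3 and x^2 P_2(x) = q(x) = -3x are polynomials, hence analytic at x = 0.
p(0) = -3,  q(0) = 0.
Indicial equation: r(r-1) + p(0) r + q(0) = 0, i.e. r^2 + (p(0) - 1) r + q(0) = 0, i.e. r^2 - 4 r = 0.
Discriminant: (-4)^2 - 4(0) = 16, so r = (4 ± 4)/2.
Solving: r_1 = 4, r_2 = 0.

indicial: r^2 - 4 r = 0; roots r_1 = 4, r_2 = 0


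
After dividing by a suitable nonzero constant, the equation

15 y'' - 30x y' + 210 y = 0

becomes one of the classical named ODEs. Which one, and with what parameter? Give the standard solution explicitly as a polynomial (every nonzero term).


All three coefficients share the factor 15; dividing through by 15 gives  y'' - 2x y' + 14 y = 0.
This matches the Hermite equation y'' - 2x y' + 2n y = 0 with 2n = 14, so n = 7; the polynomial solution is H_7(x).
With y = sum_k a_k x^k, matching x^k gives (k+2)(k+1) a_{k+2} = 2(k - n) a_k = 2(k - 7) a_k. The right side vanishes at k = 7, so the series with the parity of 7 terminates at degree 7.
Standard normalization: leading coefficient of H_n is 2^n, so a_7 = 2^7 = 128. Work downward with a_k = (k+1)(k+2) a_{k+2} / (2(k - n)):
  a_5 = (6)(7)(128) / (2(5 - 7)) = 5376/(-4) = -1344
  a_3 = (4)(5)(-1344) / (2(3 - 7)) = -26880/(-8) = 3360
  a_1 = (2)(3)(3360) / (2(1 - 7)) = 20160/(-12) = -1680
Hence H_7(x) = 128 x^7 - 1344 x^5 + 3360 x^3 - 1680 x.

H_7(x); series = 128 x^7 - 1344 x^5 + 3360 x^3 - 1680 x


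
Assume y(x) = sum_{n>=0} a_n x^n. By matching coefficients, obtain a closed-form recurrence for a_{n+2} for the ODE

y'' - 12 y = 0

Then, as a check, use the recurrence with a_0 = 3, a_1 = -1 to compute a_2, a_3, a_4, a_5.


Substitute y = sum_n a_n x^n into y'' + (const) y = 0.
y''(x) = sum_{n>=0} (n+2)(n+1) a_{n+2} x^n.
The ODE becomes sum_n [(n+2)(n+1) a_{n+2} - 12 a_n] x^n = 0.
Setting each coefficient to zero gives the recurrence:
  (n+2)(n+1) a_{n+2} - 12 a_n = 0,
  a_{n+2} = 12 / ((n+1)(n+2)) a_n.

Check with a_0 = 3, a_1 = -1 (apply the recurrence for n = 0, 1, 2, 3): a_0 = 3, a_1 = -1, a_2 = 18, a_3 = -2, a_4 = 18, a_5 = -6/5.

a_{n+2} = 12/((n+1)(n+2)) * a_n; check: a_0 = 3, a_1 = -1, a_2 = 18, a_3 = -2, a_4 = 18, a_5 = -6/5


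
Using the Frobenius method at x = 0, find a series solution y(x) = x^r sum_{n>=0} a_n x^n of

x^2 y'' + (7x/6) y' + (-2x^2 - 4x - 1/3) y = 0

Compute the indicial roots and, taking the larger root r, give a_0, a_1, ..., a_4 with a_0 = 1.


Write in Frobenius form y'' + (p(x)/x) y' + (q(x)/x^2) y = 0:
  p(x) = 7/6,  q(x) = -2x^2 - 4x - 1/3.
Indicial equation: r(r-1) + (7/6) r + (-1/3) = 0 -> roots r_1 = 1/2, r_2 = -2/3.
Take r = r_1 = 1/2. Let y(x) = x^r sum_{n>=0} a_n x^n with a_0 = 1.
Substitute y = x^r sum a_n x^n and match x^{r+n}. The recurrence is
  D(n) a_n - 4 a_{n-1} - 2 a_{n-2} = 0,  where D(n) = (r+n)(r+n-1) + (7/6)(r+n) + (-1/3).
  a_n = [4 a_{n-1} + 2 a_{n-2}] / D(n).
Since the indicial polynomial factors as (r - r_1)(r - r_2), D(n) = (r_1 + n - r_1)(r_1 + n - r_2) = n(n + 7/6).
Evaluating step by step (a_0 = 1):
  n = 1: D(1) = 1(1 + 7/6) = 13/6; numerator = 4(1) = 4; a_1 = (4)/(13/6) = 24/13
  n = 2: D(2) = 2(2 + 7/6) = 19/3; numerator = 4(24/13) + 2(1) = 122/13; a_2 = (122/13)/(19/3) = 366/247
  n = 3: D(3) = 3(3 + 7/6) = 25/2; numerator = 4(366/247) + 2(24/13) = 2376/247; a_3 = (2376/247)/(25/2) = 4752/6175
  n = 4: D(4) = 4(4 + 7/6) = 62/3; numerator = 4(4752/6175) + 2(366/247) = 37308/6175; a_4 = (37308/6175)/(62/3) = 55962/191425

r = 1/2; a_0 = 1; a_1 = 24/13; a_2 = 366/247; a_3 = 4752/6175; a_4 = 55962/191425


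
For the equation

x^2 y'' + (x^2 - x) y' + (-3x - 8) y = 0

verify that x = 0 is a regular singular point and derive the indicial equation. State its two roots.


Divide by x^2 to reach normal form y'' + P_1(x) y' + P_2(x) y = 0 with P_1(x) = 1 - 1/x and P_2(x) = -3/x - 8/x^2.
x = 0 is a singular point because the y'-coefficient 1 - 1/x has a pole at x = 0 and the y-coefficient -3/x - 8/x^2 has a pole at x = 0.
It is a regular singular point because x P_1(x) = p(x) = x - 1 and x^2 P_2(x) = q(x) = -3x - 8 are polynomials, hence analytic at x = 0.
p(0) = -1,  q(0) = -8.
Indicial equation: r(r-1) + p(0) r + q(0) = 0, i.e. r^2 + (p(0) - 1) r + q(0) = 0, i.e. r^2 - 2 r - 8 = 0.
Discriminant: (-2)^2 - 4(-8) = 36, so r = (2 ± 6)/2.
Solving: r_1 = 4, r_2 = -2.

indicial: r^2 - 2 r - 8 = 0; roots r_1 = 4, r_2 = -2
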